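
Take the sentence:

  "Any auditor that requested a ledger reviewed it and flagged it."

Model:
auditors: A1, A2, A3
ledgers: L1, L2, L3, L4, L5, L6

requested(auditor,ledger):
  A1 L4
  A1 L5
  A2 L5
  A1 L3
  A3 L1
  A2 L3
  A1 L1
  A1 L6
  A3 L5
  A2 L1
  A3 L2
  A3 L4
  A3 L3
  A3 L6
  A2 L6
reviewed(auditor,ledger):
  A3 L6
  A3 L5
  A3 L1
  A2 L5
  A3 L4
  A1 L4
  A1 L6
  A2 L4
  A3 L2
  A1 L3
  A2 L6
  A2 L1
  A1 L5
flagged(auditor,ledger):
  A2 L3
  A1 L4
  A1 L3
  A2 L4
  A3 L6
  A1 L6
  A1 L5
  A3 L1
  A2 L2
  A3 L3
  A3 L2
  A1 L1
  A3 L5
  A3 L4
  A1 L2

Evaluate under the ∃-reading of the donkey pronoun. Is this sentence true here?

False

"it" takes "a ledger" as antecedent — a donkey pronoun bound across the clause boundary.
Weak reading: every auditor a with some requested-ledger has at least one requested-ledger l such that reviewed(a,l) ∧ flagged(a,l).
Per auditor: A1:✓  A2:✗  A3:✓
A2 has no witness among its requested-ledgers.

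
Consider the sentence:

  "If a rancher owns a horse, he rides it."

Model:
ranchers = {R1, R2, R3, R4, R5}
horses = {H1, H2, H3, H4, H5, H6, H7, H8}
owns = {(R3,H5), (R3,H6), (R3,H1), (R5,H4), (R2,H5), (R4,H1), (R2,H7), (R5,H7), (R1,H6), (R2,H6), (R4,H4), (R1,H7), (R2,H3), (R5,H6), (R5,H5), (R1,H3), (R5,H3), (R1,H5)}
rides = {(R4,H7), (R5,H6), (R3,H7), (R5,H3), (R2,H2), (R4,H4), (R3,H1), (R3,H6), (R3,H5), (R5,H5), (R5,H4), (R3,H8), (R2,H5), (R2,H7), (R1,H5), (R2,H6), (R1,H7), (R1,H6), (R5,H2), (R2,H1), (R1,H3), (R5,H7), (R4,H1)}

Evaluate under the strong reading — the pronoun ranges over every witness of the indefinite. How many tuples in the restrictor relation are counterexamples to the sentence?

1

"it" takes "a horse" as antecedent — a donkey pronoun bound across the clause boundary.
Strong reading: for every (r,h) with owns(r,h), rides(r,h).
Restrictor pairs: (R1,H3) ✓  (R1,H5) ✓  (R1,H6) ✓  (R1,H7) ✓  (R2,H3) ✗  (R2,H5) ✓  (R2,H6) ✓  (R2,H7) ✓  (R3,H1) ✓  (R3,H5) ✓  (R3,H6) ✓  (R4,H1) ✓  (R4,H4) ✓  (R5,H3) ✓  (R5,H4) ✓  (R5,H5) ✓  (R5,H6) ✓  (R5,H7) ✓
Counterexamples (restrictor pairs failing the scope): 1.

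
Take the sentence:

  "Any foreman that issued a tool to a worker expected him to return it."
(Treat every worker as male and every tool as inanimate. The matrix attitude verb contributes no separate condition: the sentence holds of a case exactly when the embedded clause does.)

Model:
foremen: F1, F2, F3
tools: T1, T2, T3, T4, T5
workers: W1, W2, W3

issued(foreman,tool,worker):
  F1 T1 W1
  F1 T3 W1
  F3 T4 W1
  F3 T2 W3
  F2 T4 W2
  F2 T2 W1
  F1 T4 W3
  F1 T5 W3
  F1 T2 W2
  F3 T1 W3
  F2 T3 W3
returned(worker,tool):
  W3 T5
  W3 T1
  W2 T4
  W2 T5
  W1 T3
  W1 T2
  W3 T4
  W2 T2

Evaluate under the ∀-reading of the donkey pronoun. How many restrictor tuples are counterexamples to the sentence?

4

"him" takes "a worker" as antecedent and "it" takes "a tool"; both are donkey pronouns co-varying with the restrictor.
Strong reading: for every (f,t,w) with issued(f,t,w), returned(w,t).
Restrictor triples: (F1,T1,W1)→returned(W1,T1) ✗  (F1,T2,W2)→returned(W2,T2) ✓  (F1,T3,W1)→returned(W1,T3) ✓  (F1,T4,W3)→returned(W3,T4) ✓  (F1,T5,W3)→returned(W3,T5) ✓  (F2,T2,W1)→returned(W1,T2) ✓  (F2,T3,W3)→returned(W3,T3) ✗  (F2,T4,W2)→returned(W2,T4) ✓  (F3,T1,W3)→returned(W3,T1) ✓  (F3,T2,W3)→returned(W3,T2) ✗  (F3,T4,W1)→returned(W1,T4) ✗
Counterexamples (restrictor triples failing the scope): 4.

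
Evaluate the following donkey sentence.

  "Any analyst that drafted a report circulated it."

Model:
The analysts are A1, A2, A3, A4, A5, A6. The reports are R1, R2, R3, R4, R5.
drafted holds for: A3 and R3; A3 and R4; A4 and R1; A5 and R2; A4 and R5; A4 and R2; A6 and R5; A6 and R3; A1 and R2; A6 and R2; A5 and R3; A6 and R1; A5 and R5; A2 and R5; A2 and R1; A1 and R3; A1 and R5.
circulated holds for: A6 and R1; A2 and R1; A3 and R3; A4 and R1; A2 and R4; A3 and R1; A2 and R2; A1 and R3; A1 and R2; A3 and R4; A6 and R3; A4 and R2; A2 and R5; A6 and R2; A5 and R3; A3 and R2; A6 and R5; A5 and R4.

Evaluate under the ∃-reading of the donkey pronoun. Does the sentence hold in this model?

True

"it" takes "a report" as antecedent — a donkey pronoun bound across the clause boundary.
Weak reading: every analyst a with some drafted-report has at least one drafted-report r such that circulated(a,r).
Per analyst: A1:✓  A2:✓  A3:✓  A4:✓  A5:✓  A6:✓
Every analyst in the restrictor has a witness.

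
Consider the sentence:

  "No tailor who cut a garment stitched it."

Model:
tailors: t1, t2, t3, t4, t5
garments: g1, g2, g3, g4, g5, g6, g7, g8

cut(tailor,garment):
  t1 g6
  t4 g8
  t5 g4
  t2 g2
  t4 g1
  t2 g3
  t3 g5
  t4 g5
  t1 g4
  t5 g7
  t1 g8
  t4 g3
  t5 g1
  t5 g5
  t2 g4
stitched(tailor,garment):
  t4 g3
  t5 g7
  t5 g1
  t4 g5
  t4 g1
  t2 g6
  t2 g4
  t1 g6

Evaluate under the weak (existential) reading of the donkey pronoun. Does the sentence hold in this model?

False

"it" takes "a garment" as antecedent — a donkey pronoun bound across the clause boundary.
Truth condition: for no (t,g) with cut(t,g) does stitched(t,g) hold.
Restrictor pairs — does the scope hold? (t1,g4):fails  (t1,g6):holds  (t1,g8):fails  (t2,g2):fails  (t2,g3):fails  (t2,g4):holds  (t3,g5):fails  (t4,g1):holds  (t4,g3):holds  (t4,g5):holds  (t4,g8):fails  (t5,g1):holds  (t5,g4):fails  (t5,g5):fails  (t5,g7):holds
Scope holds for 7 pair(s), so the sentence is false.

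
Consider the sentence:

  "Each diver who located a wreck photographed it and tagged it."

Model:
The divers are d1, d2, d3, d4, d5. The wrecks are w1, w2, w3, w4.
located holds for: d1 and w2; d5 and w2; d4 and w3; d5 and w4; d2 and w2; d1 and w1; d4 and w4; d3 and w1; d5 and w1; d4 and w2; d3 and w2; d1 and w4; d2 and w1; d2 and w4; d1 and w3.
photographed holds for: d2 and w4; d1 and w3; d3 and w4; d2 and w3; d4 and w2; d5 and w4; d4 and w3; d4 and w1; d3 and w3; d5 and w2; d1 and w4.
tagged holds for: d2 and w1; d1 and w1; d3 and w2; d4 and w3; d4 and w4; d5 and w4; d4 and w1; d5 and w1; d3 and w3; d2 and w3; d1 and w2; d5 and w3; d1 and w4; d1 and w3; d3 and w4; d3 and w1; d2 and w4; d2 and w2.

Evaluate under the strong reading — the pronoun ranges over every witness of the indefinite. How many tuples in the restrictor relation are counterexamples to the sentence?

10

"it" takes "a wreck" as antecedent — a donkey pronoun bound across the clause boundary.
Strong reading: for every (d,w) with located(d,w), photographed(d,w) ∧ tagged(d,w).
Restrictor pairs: (d1,w1) ✗  (d1,w2) ✗  (d1,w3) ✓  (d1,w4) ✓  (d2,w1) ✗  (d2,w2) ✗  (d2,w4) ✓  (d3,w1) ✗  (d3,w2) ✗  (d4,w2) ✗  (d4,w3) ✓  (d4,w4) ✗  (d5,w1) ✗  (d5,w2) ✗  (d5,w4) ✓
Counterexamples (restrictor pairs failing the scope): 10.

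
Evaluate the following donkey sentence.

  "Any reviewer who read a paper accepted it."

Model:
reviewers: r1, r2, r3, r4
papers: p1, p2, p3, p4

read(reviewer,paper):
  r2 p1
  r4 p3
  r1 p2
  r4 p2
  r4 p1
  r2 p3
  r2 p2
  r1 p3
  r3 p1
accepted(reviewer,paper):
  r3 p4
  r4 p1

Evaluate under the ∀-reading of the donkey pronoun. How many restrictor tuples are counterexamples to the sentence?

"it" takes "a paper" as antecedent — a donkey pronoun bound across the clause boundary.
Strong reading: for every (r,p) with read(r,p), accepted(r,p).
Restrictor pairs: (r1,p2) ✗  (r1,p3) ✗  (r2,p1) ✗  (r2,p2) ✗  (r2,p3) ✗  (r3,p1) ✗  (r4,p1) ✓  (r4,p2) ✗  (r4,p3) ✗
Counterexamples (restrictor pairs failing the scope): 8.

8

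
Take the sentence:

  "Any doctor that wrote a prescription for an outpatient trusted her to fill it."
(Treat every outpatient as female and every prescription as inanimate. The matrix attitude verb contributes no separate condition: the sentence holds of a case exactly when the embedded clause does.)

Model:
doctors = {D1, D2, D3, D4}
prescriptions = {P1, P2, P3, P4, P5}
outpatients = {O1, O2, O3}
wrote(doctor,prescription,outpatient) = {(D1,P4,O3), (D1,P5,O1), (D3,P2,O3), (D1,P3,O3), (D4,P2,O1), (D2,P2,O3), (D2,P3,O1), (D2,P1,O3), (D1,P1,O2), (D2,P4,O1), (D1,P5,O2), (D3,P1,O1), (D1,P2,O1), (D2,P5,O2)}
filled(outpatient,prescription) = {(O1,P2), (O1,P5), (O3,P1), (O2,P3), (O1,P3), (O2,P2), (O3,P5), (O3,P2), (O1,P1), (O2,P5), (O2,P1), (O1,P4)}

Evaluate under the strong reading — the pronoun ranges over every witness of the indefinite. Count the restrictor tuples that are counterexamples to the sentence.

"her" takes "an outpatient" as antecedent and "it" takes "a prescription"; both are donkey pronouns co-varying with the restrictor.
Strong reading: for every (d,p,o) with wrote(d,p,o), filled(o,p).
Restrictor triples: (D1,P1,O2)→filled(O2,P1) ✓  (D1,P2,O1)→filled(O1,P2) ✓  (D1,P3,O3)→filled(O3,P3) ✗  (D1,P4,O3)→filled(O3,P4) ✗  (D1,P5,O1)→filled(O1,P5) ✓  (D1,P5,O2)→filled(O2,P5) ✓  (D2,P1,O3)→filled(O3,P1) ✓  (D2,P2,O3)→filled(O3,P2) ✓  (D2,P3,O1)→filled(O1,P3) ✓  (D2,P4,O1)→filled(O1,P4) ✓  (D2,P5,O2)→filled(O2,P5) ✓  (D3,P1,O1)→filled(O1,P1) ✓  (D3,P2,O3)→filled(O3,P2) ✓  (D4,P2,O1)→filled(O1,P2) ✓
Counterexamples (restrictor triples failing the scope): 2.

2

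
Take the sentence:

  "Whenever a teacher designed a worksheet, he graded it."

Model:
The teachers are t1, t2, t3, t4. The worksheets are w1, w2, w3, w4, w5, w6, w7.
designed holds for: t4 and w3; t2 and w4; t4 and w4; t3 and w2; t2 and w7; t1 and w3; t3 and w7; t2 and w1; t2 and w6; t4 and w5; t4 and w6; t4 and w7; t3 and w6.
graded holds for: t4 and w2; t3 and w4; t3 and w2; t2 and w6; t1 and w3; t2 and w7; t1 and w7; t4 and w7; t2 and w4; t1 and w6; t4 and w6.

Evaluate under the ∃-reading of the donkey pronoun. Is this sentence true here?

"it" takes "a worksheet" as antecedent — a donkey pronoun bound across the clause boundary.
Weak reading: every teacher t with some designed-worksheet has at least one designed-worksheet w such that graded(t,w).
Per teacher: t1:✓  t2:✓  t3:✓  t4:✓
Every teacher in the restrictor has a witness.

True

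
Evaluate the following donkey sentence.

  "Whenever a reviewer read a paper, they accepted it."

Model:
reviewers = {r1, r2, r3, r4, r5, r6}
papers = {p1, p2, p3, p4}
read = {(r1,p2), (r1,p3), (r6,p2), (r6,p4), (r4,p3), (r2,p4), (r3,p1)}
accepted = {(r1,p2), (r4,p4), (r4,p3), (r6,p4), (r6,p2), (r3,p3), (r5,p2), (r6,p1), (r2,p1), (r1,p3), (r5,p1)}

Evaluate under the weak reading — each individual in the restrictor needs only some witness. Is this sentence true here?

False

"it" takes "a paper" as antecedent — a donkey pronoun bound across the clause boundary.
Weak reading: every reviewer r with some read-paper has at least one read-paper p such that accepted(r,p).
Per reviewer: r1:✓  r2:✗  r3:✗  r4:✓  r6:✓
r2 has no witness among its read-papers.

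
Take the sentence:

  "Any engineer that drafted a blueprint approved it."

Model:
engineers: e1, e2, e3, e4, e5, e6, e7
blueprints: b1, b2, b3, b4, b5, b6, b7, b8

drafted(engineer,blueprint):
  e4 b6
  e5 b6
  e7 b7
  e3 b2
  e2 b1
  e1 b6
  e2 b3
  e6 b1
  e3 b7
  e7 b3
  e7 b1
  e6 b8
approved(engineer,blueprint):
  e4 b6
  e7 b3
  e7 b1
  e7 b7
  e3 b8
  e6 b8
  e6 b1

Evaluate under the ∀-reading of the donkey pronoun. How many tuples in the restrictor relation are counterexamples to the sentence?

6

"it" takes "a blueprint" as antecedent — a donkey pronoun bound across the clause boundary.
Strong reading: for every (e,b) with drafted(e,b), approved(e,b).
Restrictor pairs: (e1,b6) ✗  (e2,b1) ✗  (e2,b3) ✗  (e3,b2) ✗  (e3,b7) ✗  (e4,b6) ✓  (e5,b6) ✗  (e6,b1) ✓  (e6,b8) ✓  (e7,b1) ✓  (e7,b3) ✓  (e7,b7) ✓
Counterexamples (restrictor pairs failing the scope): 6.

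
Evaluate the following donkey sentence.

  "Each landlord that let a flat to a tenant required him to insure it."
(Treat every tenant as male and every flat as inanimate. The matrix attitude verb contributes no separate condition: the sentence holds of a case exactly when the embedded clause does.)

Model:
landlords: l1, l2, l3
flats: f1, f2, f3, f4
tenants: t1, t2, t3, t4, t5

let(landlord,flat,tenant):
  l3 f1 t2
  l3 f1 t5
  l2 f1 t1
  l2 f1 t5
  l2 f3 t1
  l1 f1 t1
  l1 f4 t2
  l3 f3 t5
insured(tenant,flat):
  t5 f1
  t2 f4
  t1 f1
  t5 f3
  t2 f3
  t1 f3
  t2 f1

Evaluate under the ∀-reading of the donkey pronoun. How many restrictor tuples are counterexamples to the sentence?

0

"him" takes "a tenant" as antecedent and "it" takes "a flat"; both are donkey pronouns co-varying with the restrictor.
Strong reading: for every (l,f,t) with let(l,f,t), insured(t,f).
Restrictor triples: (l1,f1,t1)→insured(t1,f1) ✓  (l1,f4,t2)→insured(t2,f4) ✓  (l2,f1,t1)→insured(t1,f1) ✓  (l2,f1,t5)→insured(t5,f1) ✓  (l2,f3,t1)→insured(t1,f3) ✓  (l3,f1,t2)→insured(t2,f1) ✓  (l3,f1,t5)→insured(t5,f1) ✓  (l3,f3,t5)→insured(t5,f3) ✓
Counterexamples (restrictor triples failing the scope): 0.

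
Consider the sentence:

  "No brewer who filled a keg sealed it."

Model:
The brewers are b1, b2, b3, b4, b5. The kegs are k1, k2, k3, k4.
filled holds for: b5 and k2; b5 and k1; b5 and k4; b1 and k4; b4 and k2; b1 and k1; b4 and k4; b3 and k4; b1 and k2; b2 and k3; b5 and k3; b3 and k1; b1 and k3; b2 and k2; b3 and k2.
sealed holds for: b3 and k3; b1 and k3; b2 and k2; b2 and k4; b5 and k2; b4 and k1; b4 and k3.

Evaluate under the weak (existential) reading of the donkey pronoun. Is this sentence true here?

False

"it" takes "a keg" as antecedent — a donkey pronoun bound across the clause boundary.
Truth condition: for no (b,k) with filled(b,k) does sealed(b,k) hold.
Restrictor pairs — does the scope hold? (b1,k1):fails  (b1,k2):fails  (b1,k3):holds  (b1,k4):fails  (b2,k2):holds  (b2,k3):fails  (b3,k1):fails  (b3,k2):fails  (b3,k4):fails  (b4,k2):fails  (b4,k4):fails  (b5,k1):fails  (b5,k2):holds  (b5,k3):fails  (b5,k4):fails
Scope holds for 3 pair(s), so the sentence is false.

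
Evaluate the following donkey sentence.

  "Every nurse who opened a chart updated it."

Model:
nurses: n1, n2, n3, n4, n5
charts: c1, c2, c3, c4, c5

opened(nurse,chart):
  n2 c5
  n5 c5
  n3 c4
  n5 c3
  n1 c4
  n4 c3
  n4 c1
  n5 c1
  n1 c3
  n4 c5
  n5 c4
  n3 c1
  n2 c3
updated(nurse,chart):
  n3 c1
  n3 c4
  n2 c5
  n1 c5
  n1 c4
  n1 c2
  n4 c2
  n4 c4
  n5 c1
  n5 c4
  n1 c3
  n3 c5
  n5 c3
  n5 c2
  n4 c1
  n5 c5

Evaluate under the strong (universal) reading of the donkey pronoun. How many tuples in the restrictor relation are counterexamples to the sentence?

"it" takes "a chart" as antecedent — a donkey pronoun bound across the clause boundary.
Strong reading: for every (n,c) with opened(n,c), updated(n,c).
Restrictor pairs: (n1,c3) ✓  (n1,c4) ✓  (n2,c3) ✗  (n2,c5) ✓  (n3,c1) ✓  (n3,c4) ✓  (n4,c1) ✓  (n4,c3) ✗  (n4,c5) ✗  (n5,c1) ✓  (n5,c3) ✓  (n5,c4) ✓  (n5,c5) ✓
Counterexamples (restrictor pairs failing the scope): 3.

3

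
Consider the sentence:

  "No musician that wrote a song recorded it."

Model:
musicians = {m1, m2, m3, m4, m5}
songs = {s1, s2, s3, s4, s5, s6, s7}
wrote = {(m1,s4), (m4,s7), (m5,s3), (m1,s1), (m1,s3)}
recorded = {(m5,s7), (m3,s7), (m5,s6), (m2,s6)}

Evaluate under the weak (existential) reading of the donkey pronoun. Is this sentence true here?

True

"it" takes "a song" as antecedent — a donkey pronoun bound across the clause boundary.
Truth condition: for no (m,s) with wrote(m,s) does recorded(m,s) hold.
Restrictor pairs — does the scope hold? (m1,s1):fails  (m1,s3):fails  (m1,s4):fails  (m4,s7):fails  (m5,s3):fails
Scope holds for no restrictor pair, so the sentence is true.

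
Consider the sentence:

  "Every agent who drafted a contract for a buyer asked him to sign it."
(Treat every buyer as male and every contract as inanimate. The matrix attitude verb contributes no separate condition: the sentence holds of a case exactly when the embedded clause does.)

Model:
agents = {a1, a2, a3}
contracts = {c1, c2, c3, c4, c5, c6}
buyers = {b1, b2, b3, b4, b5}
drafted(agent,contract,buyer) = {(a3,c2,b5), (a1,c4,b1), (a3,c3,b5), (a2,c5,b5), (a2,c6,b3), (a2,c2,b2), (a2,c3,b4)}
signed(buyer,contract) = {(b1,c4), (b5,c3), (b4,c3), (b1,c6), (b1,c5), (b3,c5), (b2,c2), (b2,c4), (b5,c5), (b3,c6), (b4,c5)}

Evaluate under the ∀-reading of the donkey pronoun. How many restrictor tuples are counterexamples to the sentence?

"him" takes "a buyer" as antecedent and "it" takes "a contract"; both are donkey pronouns co-varying with the restrictor.
Strong reading: for every (a,c,b) with drafted(a,c,b), signed(b,c).
Restrictor triples: (a1,c4,b1)→signed(b1,c4) ✓  (a2,c2,b2)→signed(b2,c2) ✓  (a2,c3,b4)→signed(b4,c3) ✓  (a2,c5,b5)→signed(b5,c5) ✓  (a2,c6,b3)→signed(b3,c6) ✓  (a3,c2,b5)→signed(b5,c2) ✗  (a3,c3,b5)→signed(b5,c3) ✓
Counterexamples (restrictor triples failing the scope): 1.

1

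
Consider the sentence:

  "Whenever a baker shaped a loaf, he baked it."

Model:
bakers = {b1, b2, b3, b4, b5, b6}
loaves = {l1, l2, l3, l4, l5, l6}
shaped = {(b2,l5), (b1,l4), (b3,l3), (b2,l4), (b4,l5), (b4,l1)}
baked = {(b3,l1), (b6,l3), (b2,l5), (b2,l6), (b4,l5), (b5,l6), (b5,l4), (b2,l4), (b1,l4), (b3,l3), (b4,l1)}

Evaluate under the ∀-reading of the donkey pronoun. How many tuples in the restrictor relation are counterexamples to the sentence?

"it" takes "a loaf" as antecedent — a donkey pronoun bound across the clause boundary.
Strong reading: for every (b,l) with shaped(b,l), baked(b,l).
Restrictor pairs: (b1,l4) ✓  (b2,l4) ✓  (b2,l5) ✓  (b3,l3) ✓  (b4,l1) ✓  (b4,l5) ✓
Counterexamples (restrictor pairs failing the scope): 0.

0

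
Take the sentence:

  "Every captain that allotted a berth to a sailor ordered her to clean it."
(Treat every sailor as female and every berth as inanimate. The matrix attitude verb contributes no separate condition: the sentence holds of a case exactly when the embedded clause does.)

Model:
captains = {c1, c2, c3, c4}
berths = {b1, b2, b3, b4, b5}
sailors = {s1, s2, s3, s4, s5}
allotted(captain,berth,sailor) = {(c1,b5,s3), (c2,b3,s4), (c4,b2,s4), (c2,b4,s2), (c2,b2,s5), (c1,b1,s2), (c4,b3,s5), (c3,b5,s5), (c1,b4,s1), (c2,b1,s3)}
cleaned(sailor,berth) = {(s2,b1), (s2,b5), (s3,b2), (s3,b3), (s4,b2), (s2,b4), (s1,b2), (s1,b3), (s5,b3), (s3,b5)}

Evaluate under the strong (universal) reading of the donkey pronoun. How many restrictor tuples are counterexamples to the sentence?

5

"her" takes "a sailor" as antecedent and "it" takes "a berth"; both are donkey pronouns co-varying with the restrictor.
Strong reading: for every (c,b,s) with allotted(c,b,s), cleaned(s,b).
Restrictor triples: (c1,b1,s2)→cleaned(s2,b1) ✓  (c1,b4,s1)→cleaned(s1,b4) ✗  (c1,b5,s3)→cleaned(s3,b5) ✓  (c2,b1,s3)→cleaned(s3,b1) ✗  (c2,b2,s5)→cleaned(s5,b2) ✗  (c2,b3,s4)→cleaned(s4,b3) ✗  (c2,b4,s2)→cleaned(s2,b4) ✓  (c3,b5,s5)→cleaned(s5,b5) ✗  (c4,b2,s4)→cleaned(s4,b2) ✓  (c4,b3,s5)→cleaned(s5,b3) ✓
Counterexamples (restrictor triples failing the scope): 5.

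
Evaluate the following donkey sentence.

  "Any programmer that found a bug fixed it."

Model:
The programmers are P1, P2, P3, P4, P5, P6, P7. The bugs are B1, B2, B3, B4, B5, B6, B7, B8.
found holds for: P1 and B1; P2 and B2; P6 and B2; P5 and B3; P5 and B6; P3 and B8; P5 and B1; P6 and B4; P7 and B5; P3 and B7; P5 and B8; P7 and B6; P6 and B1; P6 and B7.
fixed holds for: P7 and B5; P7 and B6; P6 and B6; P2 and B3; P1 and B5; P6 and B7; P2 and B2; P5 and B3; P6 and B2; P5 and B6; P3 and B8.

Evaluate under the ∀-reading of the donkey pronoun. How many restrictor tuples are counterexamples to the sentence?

6

"it" takes "a bug" as antecedent — a donkey pronoun bound across the clause boundary.
Strong reading: for every (p,b) with found(p,b), fixed(p,b).
Restrictor pairs: (P1,B1) ✗  (P2,B2) ✓  (P3,B7) ✗  (P3,B8) ✓  (P5,B1) ✗  (P5,B3) ✓  (P5,B6) ✓  (P5,B8) ✗  (P6,B1) ✗  (P6,B2) ✓  (P6,B4) ✗  (P6,B7) ✓  (P7,B5) ✓  (P7,B6) ✓
Counterexamples (restrictor pairs failing the scope): 6.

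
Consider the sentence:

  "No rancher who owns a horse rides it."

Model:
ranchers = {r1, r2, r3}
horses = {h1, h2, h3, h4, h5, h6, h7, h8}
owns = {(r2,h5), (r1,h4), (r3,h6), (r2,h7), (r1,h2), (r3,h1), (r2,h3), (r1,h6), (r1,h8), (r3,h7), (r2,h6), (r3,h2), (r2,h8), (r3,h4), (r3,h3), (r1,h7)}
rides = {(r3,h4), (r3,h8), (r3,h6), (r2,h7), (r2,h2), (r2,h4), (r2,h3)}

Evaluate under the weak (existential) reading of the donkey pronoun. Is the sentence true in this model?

"it" takes "a horse" as antecedent — a donkey pronoun bound across the clause boundary.
Truth condition: for no (r,h) with owns(r,h) does rides(r,h) hold.
Restrictor pairs — does the scope hold? (r1,h2):fails  (r1,h4):fails  (r1,h6):fails  (r1,h7):fails  (r1,h8):fails  (r2,h3):holds  (r2,h5):fails  (r2,h6):fails  (r2,h7):holds  (r2,h8):fails  (r3,h1):fails  (r3,h2):fails  (r3,h3):fails  (r3,h4):holds  (r3,h6):holds  (r3,h7):fails
Scope holds for 4 pair(s), so the sentence is false.

False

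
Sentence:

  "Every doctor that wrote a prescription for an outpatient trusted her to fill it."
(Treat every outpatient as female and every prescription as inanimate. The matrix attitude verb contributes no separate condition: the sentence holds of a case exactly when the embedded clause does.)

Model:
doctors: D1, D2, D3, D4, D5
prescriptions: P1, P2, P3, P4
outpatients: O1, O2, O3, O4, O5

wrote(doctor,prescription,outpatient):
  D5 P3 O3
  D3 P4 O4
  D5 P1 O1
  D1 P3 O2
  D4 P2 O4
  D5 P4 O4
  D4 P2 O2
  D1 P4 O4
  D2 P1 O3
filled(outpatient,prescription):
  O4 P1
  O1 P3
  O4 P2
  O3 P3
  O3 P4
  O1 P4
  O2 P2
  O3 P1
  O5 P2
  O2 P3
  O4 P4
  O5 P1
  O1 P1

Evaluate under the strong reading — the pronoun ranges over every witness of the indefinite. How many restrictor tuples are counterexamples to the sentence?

0

"her" takes "an outpatient" as antecedent and "it" takes "a prescription"; both are donkey pronouns co-varying with the restrictor.
Strong reading: for every (d,p,o) with wrote(d,p,o), filled(o,p).
Restrictor triples: (D1,P3,O2)→filled(O2,P3) ✓  (D1,P4,O4)→filled(O4,P4) ✓  (D2,P1,O3)→filled(O3,P1) ✓  (D3,P4,O4)→filled(O4,P4) ✓  (D4,P2,O2)→filled(O2,P2) ✓  (D4,P2,O4)→filled(O4,P2) ✓  (D5,P1,O1)→filled(O1,P1) ✓  (D5,P3,O3)→filled(O3,P3) ✓  (D5,P4,O4)→filled(O4,P4) ✓
Counterexamples (restrictor triples failing the scope): 0.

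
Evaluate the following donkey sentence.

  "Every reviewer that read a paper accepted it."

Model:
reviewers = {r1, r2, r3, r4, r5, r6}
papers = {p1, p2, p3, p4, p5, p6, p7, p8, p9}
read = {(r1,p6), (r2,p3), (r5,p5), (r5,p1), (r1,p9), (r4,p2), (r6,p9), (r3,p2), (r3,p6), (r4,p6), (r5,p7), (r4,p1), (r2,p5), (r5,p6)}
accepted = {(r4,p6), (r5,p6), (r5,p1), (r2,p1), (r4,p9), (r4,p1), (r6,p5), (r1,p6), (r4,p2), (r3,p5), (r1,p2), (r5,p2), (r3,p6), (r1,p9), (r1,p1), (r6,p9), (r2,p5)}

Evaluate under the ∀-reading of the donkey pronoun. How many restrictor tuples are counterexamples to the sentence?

"it" takes "a paper" as antecedent — a donkey pronoun bound across the clause boundary.
Strong reading: for every (r,p) with read(r,p), accepted(r,p).
Restrictor pairs: (r1,p6) ✓  (r1,p9) ✓  (r2,p3) ✗  (r2,p5) ✓  (r3,p2) ✗  (r3,p6) ✓  (r4,p1) ✓  (r4,p2) ✓  (r4,p6) ✓  (r5,p1) ✓  (r5,p5) ✗  (r5,p6) ✓  (r5,p7) ✗  (r6,p9) ✓
Counterexamples (restrictor pairs failing the scope): 4.

4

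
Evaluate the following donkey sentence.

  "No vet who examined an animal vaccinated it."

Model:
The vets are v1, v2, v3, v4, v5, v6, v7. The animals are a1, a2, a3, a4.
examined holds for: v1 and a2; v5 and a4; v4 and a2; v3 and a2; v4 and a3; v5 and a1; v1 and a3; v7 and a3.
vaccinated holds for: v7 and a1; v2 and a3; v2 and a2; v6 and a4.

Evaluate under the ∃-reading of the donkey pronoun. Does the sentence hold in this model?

True

"it" takes "an animal" as antecedent — a donkey pronoun bound across the clause boundary.
Truth condition: for no (v,a) with examined(v,a) does vaccinated(v,a) hold.
Restrictor pairs — does the scope hold? (v1,a2):fails  (v1,a3):fails  (v3,a2):fails  (v4,a2):fails  (v4,a3):fails  (v5,a1):fails  (v5,a4):fails  (v7,a3):fails
Scope holds for no restrictor pair, so the sentence is true.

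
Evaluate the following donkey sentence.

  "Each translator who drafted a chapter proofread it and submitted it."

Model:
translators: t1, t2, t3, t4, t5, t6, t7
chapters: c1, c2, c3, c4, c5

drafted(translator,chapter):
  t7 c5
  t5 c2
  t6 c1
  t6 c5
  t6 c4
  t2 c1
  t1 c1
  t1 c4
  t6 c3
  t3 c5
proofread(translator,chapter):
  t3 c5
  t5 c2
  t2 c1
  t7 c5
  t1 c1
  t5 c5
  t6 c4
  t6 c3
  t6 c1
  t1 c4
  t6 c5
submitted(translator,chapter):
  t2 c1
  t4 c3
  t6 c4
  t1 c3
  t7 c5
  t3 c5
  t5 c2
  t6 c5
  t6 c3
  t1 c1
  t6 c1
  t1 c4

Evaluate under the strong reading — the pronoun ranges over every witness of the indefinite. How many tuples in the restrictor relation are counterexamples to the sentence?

"it" takes "a chapter" as antecedent — a donkey pronoun bound across the clause boundary.
Strong reading: for every (t,c) with drafted(t,c), proofread(t,c) ∧ submitted(t,c).
Restrictor pairs: (t1,c1) ✓  (t1,c4) ✓  (t2,c1) ✓  (t3,c5) ✓  (t5,c2) ✓  (t6,c1) ✓  (t6,c3) ✓  (t6,c4) ✓  (t6,c5) ✓  (t7,c5) ✓
Counterexamples (restrictor pairs failing the scope): 0.

0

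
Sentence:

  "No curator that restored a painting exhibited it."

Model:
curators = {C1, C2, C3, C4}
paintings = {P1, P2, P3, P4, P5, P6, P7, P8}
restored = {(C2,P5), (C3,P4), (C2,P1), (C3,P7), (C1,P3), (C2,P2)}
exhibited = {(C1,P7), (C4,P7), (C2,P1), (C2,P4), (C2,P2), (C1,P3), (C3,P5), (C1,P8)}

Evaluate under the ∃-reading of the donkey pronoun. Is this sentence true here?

False

"it" takes "a painting" as antecedent — a donkey pronoun bound across the clause boundary.
Truth condition: for no (c,p) with restored(c,p) does exhibited(c,p) hold.
Restrictor pairs — does the scope hold? (C1,P3):holds  (C2,P1):holds  (C2,P2):holds  (C2,P5):fails  (C3,P4):fails  (C3,P7):fails
Scope holds for 3 pair(s), so the sentence is false.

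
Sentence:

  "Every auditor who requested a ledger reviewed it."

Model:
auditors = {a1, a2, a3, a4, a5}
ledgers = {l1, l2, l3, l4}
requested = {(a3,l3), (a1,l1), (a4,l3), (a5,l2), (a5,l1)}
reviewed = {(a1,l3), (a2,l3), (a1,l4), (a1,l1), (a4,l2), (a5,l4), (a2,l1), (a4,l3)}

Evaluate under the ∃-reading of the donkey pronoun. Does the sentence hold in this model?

"it" takes "a ledger" as antecedent — a donkey pronoun bound across the clause boundary.
Weak reading: every auditor a with some requested-ledger has at least one requested-ledger l such that reviewed(a,l).
Per auditor: a1:✓  a3:✗  a4:✓  a5:✗
a3 has no witness among its requested-ledgers.

False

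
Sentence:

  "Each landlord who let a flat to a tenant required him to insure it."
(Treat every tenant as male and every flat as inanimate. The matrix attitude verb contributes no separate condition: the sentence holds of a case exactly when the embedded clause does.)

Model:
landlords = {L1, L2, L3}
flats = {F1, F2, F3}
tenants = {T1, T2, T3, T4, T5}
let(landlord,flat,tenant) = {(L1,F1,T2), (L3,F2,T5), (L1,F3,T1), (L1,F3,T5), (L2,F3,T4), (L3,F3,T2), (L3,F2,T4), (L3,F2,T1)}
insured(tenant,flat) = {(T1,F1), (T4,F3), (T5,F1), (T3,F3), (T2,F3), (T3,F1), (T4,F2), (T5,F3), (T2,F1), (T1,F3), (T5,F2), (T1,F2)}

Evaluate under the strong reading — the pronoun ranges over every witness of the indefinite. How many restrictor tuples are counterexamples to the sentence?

"him" takes "a tenant" as antecedent and "it" takes "a flat"; both are donkey pronouns co-varying with the restrictor.
Strong reading: for every (l,f,t) with let(l,f,t), insured(t,f).
Restrictor triples: (L1,F1,T2)→insured(T2,F1) ✓  (L1,F3,T1)→insured(T1,F3) ✓  (L1,F3,T5)→insured(T5,F3) ✓  (L2,F3,T4)→insured(T4,F3) ✓  (L3,F2,T1)→insured(T1,F2) ✓  (L3,F2,T4)→insured(T4,F2) ✓  (L3,F2,T5)→insured(T5,F2) ✓  (L3,F3,T2)→insured(T2,F3) ✓
Counterexamples (restrictor triples failing the scope): 0.

0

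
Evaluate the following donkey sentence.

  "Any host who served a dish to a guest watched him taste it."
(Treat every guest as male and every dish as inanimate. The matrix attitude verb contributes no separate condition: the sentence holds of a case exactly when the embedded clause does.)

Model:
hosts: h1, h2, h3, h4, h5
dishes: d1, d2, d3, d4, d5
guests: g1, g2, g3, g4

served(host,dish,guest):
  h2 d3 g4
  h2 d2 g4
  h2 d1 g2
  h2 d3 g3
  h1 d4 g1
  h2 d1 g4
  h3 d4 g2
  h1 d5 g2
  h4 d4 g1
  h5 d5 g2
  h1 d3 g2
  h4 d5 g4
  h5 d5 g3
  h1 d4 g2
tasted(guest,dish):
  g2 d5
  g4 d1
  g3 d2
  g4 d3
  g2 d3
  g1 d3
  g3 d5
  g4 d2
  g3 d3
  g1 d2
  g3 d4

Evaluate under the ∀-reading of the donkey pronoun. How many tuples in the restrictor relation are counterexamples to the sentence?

6

"him" takes "a guest" as antecedent and "it" takes "a dish"; both are donkey pronouns co-varying with the restrictor.
Strong reading: for every (h,d,g) with served(h,d,g), tasted(g,d).
Restrictor triples: (h1,d3,g2)→tasted(g2,d3) ✓  (h1,d4,g1)→tasted(g1,d4) ✗  (h1,d4,g2)→tasted(g2,d4) ✗  (h1,d5,g2)→tasted(g2,d5) ✓  (h2,d1,g2)→tasted(g2,d1) ✗  (h2,d1,g4)→tasted(g4,d1) ✓  (h2,d2,g4)→tasted(g4,d2) ✓  (h2,d3,g3)→tasted(g3,d3) ✓  (h2,d3,g4)→tasted(g4,d3) ✓  (h3,d4,g2)→tasted(g2,d4) ✗  (h4,d4,g1)→tasted(g1,d4) ✗  (h4,d5,g4)→tasted(g4,d5) ✗  (h5,d5,g2)→tasted(g2,d5) ✓  (h5,d5,g3)→tasted(g3,d5) ✓
Counterexamples (restrictor triples failing the scope): 6.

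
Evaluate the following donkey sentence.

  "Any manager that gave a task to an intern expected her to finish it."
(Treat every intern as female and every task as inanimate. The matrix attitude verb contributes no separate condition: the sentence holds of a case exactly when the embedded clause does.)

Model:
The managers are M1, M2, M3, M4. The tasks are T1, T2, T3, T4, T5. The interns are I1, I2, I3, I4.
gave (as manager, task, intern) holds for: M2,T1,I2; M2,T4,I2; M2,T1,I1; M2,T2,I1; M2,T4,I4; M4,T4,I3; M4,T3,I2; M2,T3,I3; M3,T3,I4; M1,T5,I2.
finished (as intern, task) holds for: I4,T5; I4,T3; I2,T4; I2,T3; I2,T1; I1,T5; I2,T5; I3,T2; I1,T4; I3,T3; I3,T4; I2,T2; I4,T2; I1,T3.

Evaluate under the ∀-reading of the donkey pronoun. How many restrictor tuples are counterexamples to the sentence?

"her" takes "an intern" as antecedent and "it" takes "a task"; both are donkey pronouns co-varying with the restrictor.
Strong reading: for every (m,t,i) with gave(m,t,i), finished(i,t).
Restrictor triples: (M1,T5,I2)→finished(I2,T5) ✓  (M2,T1,I1)→finished(I1,T1) ✗  (M2,T1,I2)→finished(I2,T1) ✓  (M2,T2,I1)→finished(I1,T2) ✗  (M2,T3,I3)→finished(I3,T3) ✓  (M2,T4,I2)→finished(I2,T4) ✓  (M2,T4,I4)→finished(I4,T4) ✗  (M3,T3,I4)→finished(I4,T3) ✓  (M4,T3,I2)→finished(I2,T3) ✓  (M4,T4,I3)→finished(I3,T4) ✓
Counterexamples (restrictor triples failing the scope): 3.

3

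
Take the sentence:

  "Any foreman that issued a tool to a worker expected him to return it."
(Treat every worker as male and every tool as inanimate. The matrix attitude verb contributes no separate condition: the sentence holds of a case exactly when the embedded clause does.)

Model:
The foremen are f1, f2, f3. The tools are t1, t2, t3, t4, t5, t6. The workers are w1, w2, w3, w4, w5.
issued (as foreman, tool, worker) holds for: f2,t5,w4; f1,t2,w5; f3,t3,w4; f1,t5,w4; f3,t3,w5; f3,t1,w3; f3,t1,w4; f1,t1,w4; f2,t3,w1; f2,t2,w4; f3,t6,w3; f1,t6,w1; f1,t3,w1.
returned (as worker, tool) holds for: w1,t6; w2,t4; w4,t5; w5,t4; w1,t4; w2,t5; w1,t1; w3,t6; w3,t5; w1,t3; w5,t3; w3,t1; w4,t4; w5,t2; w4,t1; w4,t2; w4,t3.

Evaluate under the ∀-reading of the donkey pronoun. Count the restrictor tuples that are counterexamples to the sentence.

"him" takes "a worker" as antecedent and "it" takes "a tool"; both are donkey pronouns co-varying with the restrictor.
Strong reading: for every (f,t,w) with issued(f,t,w), returned(w,t).
Restrictor triples: (f1,t1,w4)→returned(w4,t1) ✓  (f1,t2,w5)→returned(w5,t2) ✓  (f1,t3,w1)→returned(w1,t3) ✓  (f1,t5,w4)→returned(w4,t5) ✓  (f1,t6,w1)→returned(w1,t6) ✓  (f2,t2,w4)→returned(w4,t2) ✓  (f2,t3,w1)→returned(w1,t3) ✓  (f2,t5,w4)→returned(w4,t5) ✓  (f3,t1,w3)→returned(w3,t1) ✓  (f3,t1,w4)→returned(w4,t1) ✓  (f3,t3,w4)→returned(w4,t3) ✓  (f3,t3,w5)→returned(w5,t3) ✓  (f3,t6,w3)→returned(w3,t6) ✓
Counterexamples (restrictor triples failing the scope): 0.

0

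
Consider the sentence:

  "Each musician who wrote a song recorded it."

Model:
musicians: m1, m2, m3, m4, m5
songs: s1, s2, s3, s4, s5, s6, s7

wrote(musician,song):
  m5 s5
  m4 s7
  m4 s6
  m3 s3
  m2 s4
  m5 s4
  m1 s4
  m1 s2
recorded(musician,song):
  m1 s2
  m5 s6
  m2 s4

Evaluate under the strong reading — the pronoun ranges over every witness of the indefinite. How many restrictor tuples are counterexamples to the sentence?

6

"it" takes "a song" as antecedent — a donkey pronoun bound across the clause boundary.
Strong reading: for every (m,s) with wrote(m,s), recorded(m,s).
Restrictor pairs: (m1,s2) ✓  (m1,s4) ✗  (m2,s4) ✓  (m3,s3) ✗  (m4,s6) ✗  (m4,s7) ✗  (m5,s4) ✗  (m5,s5) ✗
Counterexamples (restrictor pairs failing the scope): 6.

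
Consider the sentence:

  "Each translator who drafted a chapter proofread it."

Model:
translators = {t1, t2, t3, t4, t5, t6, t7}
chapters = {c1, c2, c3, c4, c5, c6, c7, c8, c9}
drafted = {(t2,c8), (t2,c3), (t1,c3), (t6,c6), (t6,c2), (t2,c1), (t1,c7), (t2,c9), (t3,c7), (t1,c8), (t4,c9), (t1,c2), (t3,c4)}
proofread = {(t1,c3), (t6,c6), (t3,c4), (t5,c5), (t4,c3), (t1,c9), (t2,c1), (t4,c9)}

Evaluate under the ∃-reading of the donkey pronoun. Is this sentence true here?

"it" takes "a chapter" as antecedent — a donkey pronoun bound across the clause boundary.
Weak reading: every translator t with some drafted-chapter has at least one drafted-chapter c such that proofread(t,c).
Per translator: t1:✓  t2:✓  t3:✓  t4:✓  t6:✓
Every translator in the restrictor has a witness.

True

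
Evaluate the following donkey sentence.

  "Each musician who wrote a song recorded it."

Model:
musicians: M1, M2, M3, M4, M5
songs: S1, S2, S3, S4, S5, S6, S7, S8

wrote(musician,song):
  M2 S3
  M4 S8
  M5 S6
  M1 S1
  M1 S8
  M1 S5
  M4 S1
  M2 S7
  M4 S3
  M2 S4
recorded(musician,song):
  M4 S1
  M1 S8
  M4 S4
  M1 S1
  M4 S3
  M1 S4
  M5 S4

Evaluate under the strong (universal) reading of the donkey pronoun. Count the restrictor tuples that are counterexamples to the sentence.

6

"it" takes "a song" as antecedent — a donkey pronoun bound across the clause boundary.
Strong reading: for every (m,s) with wrote(m,s), recorded(m,s).
Restrictor pairs: (M1,S1) ✓  (M1,S5) ✗  (M1,S8) ✓  (M2,S3) ✗  (M2,S4) ✗  (M2,S7) ✗  (M4,S1) ✓  (M4,S3) ✓  (M4,S8) ✗  (M5,S6) ✗
Counterexamples (restrictor pairs failing the scope): 6.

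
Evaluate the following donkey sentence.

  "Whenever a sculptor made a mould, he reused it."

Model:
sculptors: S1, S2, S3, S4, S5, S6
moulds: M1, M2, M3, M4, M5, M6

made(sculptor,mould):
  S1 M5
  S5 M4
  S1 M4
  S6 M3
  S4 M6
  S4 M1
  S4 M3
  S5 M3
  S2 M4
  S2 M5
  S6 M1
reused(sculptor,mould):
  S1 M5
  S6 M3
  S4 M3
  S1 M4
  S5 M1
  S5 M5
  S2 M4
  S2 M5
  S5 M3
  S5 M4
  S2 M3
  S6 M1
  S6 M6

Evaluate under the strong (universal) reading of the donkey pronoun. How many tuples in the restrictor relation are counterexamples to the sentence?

"it" takes "a mould" as antecedent — a donkey pronoun bound across the clause boundary.
Strong reading: for every (s,m) with made(s,m), reused(s,m).
Restrictor pairs: (S1,M4) ✓  (S1,M5) ✓  (S2,M4) ✓  (S2,M5) ✓  (S4,M1) ✗  (S4,M3) ✓  (S4,M6) ✗  (S5,M3) ✓  (S5,M4) ✓  (S6,M1) ✓  (S6,M3) ✓
Counterexamples (restrictor pairs failing the scope): 2.

2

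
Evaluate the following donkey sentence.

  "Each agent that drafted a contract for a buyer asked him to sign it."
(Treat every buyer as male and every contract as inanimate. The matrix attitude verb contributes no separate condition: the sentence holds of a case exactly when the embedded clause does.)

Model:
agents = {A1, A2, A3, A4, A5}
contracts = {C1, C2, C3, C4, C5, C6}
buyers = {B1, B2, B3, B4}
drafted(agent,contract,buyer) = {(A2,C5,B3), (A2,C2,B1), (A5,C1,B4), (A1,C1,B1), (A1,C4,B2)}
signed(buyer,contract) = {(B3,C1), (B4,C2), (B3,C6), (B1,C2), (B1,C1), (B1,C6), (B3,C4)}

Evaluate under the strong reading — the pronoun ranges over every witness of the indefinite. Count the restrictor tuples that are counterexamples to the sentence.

"him" takes "a buyer" as antecedent and "it" takes "a contract"; both are donkey pronouns co-varying with the restrictor.
Strong reading: for every (a,c,b) with drafted(a,c,b), signed(b,c).
Restrictor triples: (A1,C1,B1)→signed(B1,C1) ✓  (A1,C4,B2)→signed(B2,C4) ✗  (A2,C2,B1)→signed(B1,C2) ✓  (A2,C5,B3)→signed(B3,C5) ✗  (A5,C1,B4)→signed(B4,C1) ✗
Counterexamples (restrictor triples failing the scope): 3.

3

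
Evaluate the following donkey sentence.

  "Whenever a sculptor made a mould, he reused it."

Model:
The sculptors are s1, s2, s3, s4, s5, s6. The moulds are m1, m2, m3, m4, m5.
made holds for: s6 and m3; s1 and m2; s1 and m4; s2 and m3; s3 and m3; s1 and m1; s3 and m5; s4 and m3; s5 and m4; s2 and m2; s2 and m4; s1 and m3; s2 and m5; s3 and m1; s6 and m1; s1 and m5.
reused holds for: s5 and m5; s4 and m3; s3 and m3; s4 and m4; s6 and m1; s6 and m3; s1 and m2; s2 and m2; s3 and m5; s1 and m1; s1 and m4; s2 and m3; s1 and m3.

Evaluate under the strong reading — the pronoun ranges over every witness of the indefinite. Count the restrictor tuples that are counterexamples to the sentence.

"it" takes "a mould" as antecedent — a donkey pronoun bound across the clause boundary.
Strong reading: for every (s,m) with made(s,m), reused(s,m).
Restrictor pairs: (s1,m1) ✓  (s1,m2) ✓  (s1,m3) ✓  (s1,m4) ✓  (s1,m5) ✗  (s2,m2) ✓  (s2,m3) ✓  (s2,m4) ✗  (s2,m5) ✗  (s3,m1) ✗  (s3,m3) ✓  (s3,m5) ✓  (s4,m3) ✓  (s5,m4) ✗  (s6,m1) ✓  (s6,m3) ✓
Counterexamples (restrictor pairs failing the scope): 5.

5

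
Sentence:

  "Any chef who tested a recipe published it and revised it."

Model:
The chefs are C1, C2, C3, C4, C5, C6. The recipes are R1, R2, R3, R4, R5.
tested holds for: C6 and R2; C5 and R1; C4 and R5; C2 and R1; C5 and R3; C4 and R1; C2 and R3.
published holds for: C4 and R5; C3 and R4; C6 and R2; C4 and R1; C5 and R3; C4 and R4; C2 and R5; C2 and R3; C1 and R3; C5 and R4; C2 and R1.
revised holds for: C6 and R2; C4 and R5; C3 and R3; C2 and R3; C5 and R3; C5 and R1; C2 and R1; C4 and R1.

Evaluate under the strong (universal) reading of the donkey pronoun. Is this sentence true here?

False

"it" takes "a recipe" as antecedent — a donkey pronoun bound across the clause boundary.
Strong reading: for every (c,r) with tested(c,r), published(c,r) ∧ revised(c,r).
Restrictor pairs: (C2,R1) ✓  (C2,R3) ✓  (C4,R1) ✓  (C4,R5) ✓  (C5,R1) ✗  (C5,R3) ✓  (C6,R2) ✓
Counterexample: (C5,R1) is in tested but fails the scope.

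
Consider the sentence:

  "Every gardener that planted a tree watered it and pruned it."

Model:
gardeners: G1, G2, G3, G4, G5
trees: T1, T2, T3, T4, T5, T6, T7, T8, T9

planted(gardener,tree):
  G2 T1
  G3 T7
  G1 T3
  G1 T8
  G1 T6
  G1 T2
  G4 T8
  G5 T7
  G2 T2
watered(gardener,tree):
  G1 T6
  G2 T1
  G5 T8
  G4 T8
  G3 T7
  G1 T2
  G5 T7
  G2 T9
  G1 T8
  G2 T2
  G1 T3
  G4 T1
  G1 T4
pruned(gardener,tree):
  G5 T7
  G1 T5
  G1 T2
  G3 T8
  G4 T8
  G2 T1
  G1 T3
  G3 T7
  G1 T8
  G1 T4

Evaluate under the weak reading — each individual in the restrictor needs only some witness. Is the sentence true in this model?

"it" takes "a tree" as antecedent — a donkey pronoun bound across the clause boundary.
Weak reading: every gardener g with some planted-tree has at least one planted-tree t such that watered(g,t) ∧ pruned(g,t).
Per gardener: G1:✓  G2:✓  G3:✓  G4:✓  G5:✓
Every gardener in the restrictor has a witness.

True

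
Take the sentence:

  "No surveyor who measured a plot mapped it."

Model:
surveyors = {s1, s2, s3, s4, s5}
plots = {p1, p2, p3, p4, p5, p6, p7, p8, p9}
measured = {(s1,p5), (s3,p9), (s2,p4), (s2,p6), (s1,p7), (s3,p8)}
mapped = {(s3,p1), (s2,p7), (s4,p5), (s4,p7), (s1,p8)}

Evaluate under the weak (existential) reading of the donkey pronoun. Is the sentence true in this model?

"it" takes "a plot" as antecedent — a donkey pronoun bound across the clause boundary.
Truth condition: for no (s,p) with measured(s,p) does mapped(s,p) hold.
Restrictor pairs — does the scope hold? (s1,p5):fails  (s1,p7):fails  (s2,p4):fails  (s2,p6):fails  (s3,p8):fails  (s3,p9):fails
Scope holds for no restrictor pair, so the sentence is true.

True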